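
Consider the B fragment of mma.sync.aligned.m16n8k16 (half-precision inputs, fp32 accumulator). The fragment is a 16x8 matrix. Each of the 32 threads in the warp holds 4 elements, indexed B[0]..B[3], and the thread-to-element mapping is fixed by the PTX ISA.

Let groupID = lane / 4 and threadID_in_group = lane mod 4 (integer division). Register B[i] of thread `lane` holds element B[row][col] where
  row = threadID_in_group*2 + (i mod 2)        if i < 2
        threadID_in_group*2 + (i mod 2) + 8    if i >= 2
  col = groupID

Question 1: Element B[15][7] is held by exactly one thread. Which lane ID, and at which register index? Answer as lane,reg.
c:7=>grp=7  r:15=>rB=1,tig=3,lo=1
L=7*4+3=31  i=1*2+1=3

31,3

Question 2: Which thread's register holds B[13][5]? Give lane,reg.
22,3

c: 5->gid=5  r: 13->r8=1,tid=2,i&1=1
L=5*4+2=22  i=1*2+1=3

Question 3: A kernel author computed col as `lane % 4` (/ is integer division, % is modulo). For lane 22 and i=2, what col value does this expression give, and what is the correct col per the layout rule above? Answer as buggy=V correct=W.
`lane % 4`[22,2]->2
22: gid=5,tid=2
[2] (2*2+0+8,5) = (12,5)
col: 2 vs 5

buggy=2 correct=5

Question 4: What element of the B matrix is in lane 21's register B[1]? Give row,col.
lane 21: G=5 (21/4), T=1 (21%4)
i=1: r=1*2+1+0=3, c=G=5

3,5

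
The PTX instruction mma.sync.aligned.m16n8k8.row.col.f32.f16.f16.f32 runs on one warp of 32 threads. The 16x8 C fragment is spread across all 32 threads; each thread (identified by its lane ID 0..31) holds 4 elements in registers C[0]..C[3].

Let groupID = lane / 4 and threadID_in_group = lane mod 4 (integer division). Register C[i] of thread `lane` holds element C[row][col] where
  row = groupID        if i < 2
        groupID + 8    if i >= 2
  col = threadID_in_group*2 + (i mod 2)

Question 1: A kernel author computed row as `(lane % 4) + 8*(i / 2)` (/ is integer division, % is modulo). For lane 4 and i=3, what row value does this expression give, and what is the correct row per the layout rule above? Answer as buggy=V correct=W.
buggy=8 correct=9

`(lane % 4) + 8*(i / 2)`[4,3]=>8
lane 4=>4/4=1, 4 mod 4=0
i=3  r:1+8=>9  c:2·0+1=>1
row: 8 vs 9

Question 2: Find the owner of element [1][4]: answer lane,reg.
6,0

r: 1->gid=1,r8=0  c: 4->tid=2,i&1=0
L=1*4+2=6  i=0*2+0=0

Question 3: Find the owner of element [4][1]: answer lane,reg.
16,1

r=4→G=4,rhi=0  c=1→T=0,p=1
L=4*4+0=16  i=0*2+1=1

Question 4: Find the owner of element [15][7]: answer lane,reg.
r=15⇒gr=7,Rb=1  c=7⇒th=3,odd=1
L=7*4+3=31  i=1*2+1=3

31,3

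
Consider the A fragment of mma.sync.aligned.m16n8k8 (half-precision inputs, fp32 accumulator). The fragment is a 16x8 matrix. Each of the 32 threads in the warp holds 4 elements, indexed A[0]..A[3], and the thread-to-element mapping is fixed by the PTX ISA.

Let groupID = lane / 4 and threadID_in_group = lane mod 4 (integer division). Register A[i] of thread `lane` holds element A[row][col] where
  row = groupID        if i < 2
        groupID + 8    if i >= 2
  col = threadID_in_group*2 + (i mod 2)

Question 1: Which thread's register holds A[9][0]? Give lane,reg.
4,2

r: 9->gid=1,r8=1  c: 0->tid=0,i&1=0
L=1*4+0=4  i=1*2+0=2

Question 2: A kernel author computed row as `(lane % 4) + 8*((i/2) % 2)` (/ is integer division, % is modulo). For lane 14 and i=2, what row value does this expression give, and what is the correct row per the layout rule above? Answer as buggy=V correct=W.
`(lane % 4) + 8*((i/2) % 2)`[14,2]⇒10
lane 14⇒14/4=3, 14 mod 4=2
i=2  r:3+8⇒11  c:2·2+0⇒4
row: 10 vs 11

buggy=10 correct=11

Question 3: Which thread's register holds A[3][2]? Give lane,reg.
r=3⇒gr=3,Rb=0  c=2⇒th=1,odd=0
L=3*4+1=13  i=0*2+0=0

13,0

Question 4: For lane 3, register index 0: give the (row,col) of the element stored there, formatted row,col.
0,6

L=3→G=3>>2=0, T=3&3=3
[0]→row 0+0=0  col 3·2+0=6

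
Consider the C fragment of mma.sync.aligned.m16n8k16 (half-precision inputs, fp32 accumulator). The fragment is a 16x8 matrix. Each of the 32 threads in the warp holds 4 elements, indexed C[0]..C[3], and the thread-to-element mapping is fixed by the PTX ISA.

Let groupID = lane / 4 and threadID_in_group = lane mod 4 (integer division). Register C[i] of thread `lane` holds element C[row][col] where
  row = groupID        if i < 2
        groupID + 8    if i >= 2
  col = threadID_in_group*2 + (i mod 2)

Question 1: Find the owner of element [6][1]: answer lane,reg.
r: 6->gid=6,r8=0  c: 1->tid=0,i&1=1
L=6*4+0=24  i=0*2+1=1

24,1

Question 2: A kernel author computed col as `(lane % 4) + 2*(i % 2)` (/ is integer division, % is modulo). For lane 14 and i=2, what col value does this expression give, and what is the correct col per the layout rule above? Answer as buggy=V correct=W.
buggy=2 correct=4

`(lane % 4) + 2*(i % 2)`[14,2]->2
lane 14: gid=3 (14/4), tid=2 (14%4)
i=2: r=3+8=11, c=2*2+0=4
col: 2 vs 4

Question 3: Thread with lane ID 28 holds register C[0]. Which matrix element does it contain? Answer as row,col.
lane 28=>28/4=7, 28 mod 4=0
i=0  r:7+0=>7  c:2·0+0=>0

7,0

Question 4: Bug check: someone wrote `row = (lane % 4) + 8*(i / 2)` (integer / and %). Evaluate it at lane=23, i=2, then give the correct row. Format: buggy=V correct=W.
`(lane % 4) + 8*(i / 2)`[23,2]⇒11
L=23⇒gr=23>>2=5, th=23&3=3
[2]⇒row 5+8=13  col 3·2+0=6
row: 11 vs 13

buggy=11 correct=13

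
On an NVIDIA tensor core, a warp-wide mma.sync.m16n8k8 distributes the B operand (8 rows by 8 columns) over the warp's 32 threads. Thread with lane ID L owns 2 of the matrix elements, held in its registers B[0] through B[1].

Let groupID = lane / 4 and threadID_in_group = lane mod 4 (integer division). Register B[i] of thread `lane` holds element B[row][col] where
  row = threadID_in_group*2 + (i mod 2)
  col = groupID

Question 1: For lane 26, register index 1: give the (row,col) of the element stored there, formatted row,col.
26: g=6,t=2
[1] (2*2+1,6) = (5,6)

5,6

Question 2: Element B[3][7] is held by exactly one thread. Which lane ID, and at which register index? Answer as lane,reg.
29,1

c:7=>grp=7  r:3=>tig=1,lo=1
L=7*4+1=29  i=1=1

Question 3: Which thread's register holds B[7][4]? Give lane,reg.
c=4→G=4  r=7→T=3,p=1
L=4*4+3=19  i=1=1

19,1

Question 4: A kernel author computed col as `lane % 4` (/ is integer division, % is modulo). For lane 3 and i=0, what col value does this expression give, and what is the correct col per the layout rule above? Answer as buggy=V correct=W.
`lane % 4`[3,0]→3
3: G=0,T=3
[0] (3*2+0,0) = (6,0)
col: 3 vs 0

buggy=3 correct=0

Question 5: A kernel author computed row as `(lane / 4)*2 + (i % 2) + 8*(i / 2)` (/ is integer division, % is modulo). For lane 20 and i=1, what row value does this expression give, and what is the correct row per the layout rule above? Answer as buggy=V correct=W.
buggy=11 correct=1

`(lane / 4)*2 + (i % 2) + 8*(i / 2)`[20,1]->11
lane 20: gid=5 (20/4), tid=0 (20%4)
i=1: r=0*2+1=1, c=gid=5
row: 11 vs 1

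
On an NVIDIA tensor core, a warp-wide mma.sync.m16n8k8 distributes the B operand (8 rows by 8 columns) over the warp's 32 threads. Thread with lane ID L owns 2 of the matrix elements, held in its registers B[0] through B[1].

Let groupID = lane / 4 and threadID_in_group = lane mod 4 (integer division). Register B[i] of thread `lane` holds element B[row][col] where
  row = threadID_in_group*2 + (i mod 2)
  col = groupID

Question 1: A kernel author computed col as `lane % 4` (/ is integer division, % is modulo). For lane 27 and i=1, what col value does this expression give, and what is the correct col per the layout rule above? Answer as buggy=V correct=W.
buggy=3 correct=6

`lane % 4`[27,1]->3
27: gid=6,tid=3
[1] (3*2+1,6) = (7,6)
col: 3 vs 6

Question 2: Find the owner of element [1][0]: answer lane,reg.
0,1

c=0→G=0  r=1→T=0,p=1
L=0*4+0=0  i=1=1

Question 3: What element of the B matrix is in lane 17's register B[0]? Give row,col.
2,4

lane 17⇒17/4=4, 17 mod 4=1
i=0  r:2·1+0⇒2  c:4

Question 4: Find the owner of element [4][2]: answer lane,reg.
c:2=>grp=2  r:4=>tig=2,lo=0
L=2*4+2=10  i=0=0

10,0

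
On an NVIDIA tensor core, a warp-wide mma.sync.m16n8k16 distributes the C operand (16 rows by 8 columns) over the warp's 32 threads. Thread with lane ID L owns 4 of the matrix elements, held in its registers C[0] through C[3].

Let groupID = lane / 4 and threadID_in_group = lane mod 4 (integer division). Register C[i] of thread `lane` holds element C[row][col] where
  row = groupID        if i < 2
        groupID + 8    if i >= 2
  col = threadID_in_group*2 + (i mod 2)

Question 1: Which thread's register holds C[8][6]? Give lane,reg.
r=8⇒gr=0,Rb=1  c=6⇒th=3,odd=0
L=0*4+3=3  i=1*2+0=2

3,2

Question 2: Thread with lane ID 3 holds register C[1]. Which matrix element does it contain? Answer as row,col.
0,7

L=3->gid=3>>2=0, tid=3&3=3
[1]->row 0+0=0  col 3·2+1=7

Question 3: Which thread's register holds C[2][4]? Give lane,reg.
10,0

r: 2->gid=2,r8=0  c: 4->tid=2,i&1=0
L=2*4+2=10  i=0*2+0=0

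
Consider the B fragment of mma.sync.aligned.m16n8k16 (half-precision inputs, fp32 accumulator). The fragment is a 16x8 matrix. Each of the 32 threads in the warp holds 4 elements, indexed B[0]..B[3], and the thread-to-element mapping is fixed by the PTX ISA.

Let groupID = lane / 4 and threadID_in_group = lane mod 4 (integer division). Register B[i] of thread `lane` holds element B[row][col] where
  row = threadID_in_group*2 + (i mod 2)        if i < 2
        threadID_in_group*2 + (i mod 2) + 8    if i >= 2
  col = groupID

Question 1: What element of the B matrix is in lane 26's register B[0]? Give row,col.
lane 26: g=6 (26/4), t=2 (26%4)
i=0: r=2*2+0+0=4, c=g=6

4,6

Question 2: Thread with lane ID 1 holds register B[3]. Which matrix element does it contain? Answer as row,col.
L=1⇒gr=1>>2=0, th=1&3=1
[3]⇒row 1·2+1+8=11  col gr=0

11,0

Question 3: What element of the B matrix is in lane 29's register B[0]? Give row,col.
29: gid=7,tid=1
[0] (1*2+0+0,7) = (2,7)

2,7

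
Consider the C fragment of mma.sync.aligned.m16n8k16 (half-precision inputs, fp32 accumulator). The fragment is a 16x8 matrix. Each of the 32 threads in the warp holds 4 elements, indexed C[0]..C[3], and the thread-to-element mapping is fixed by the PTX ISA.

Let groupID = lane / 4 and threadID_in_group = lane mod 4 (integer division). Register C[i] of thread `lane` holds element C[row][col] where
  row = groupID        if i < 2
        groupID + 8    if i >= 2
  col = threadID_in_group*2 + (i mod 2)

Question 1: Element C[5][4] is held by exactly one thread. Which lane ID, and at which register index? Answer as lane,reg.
22,0

r:5=>grp=5,rB=0  c:4=>tig=2,lo=0
L=5*4+2=22  i=0*2+0=0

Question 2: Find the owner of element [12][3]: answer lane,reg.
r=12→G=4,rhi=1  c=3→T=1,p=1
L=4*4+1=17  i=1*2+1=3

17,3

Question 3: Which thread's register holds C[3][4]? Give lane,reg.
14,0

r=3->g=3,rb=0  c=4->t=2,b0=0
L=3*4+2=14  i=0*2+0=0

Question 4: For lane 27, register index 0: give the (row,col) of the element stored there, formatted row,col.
6,6

L=27->gid=27>>2=6, tid=27&3=3
[0]->row 6+0=6  col 3·2+0=6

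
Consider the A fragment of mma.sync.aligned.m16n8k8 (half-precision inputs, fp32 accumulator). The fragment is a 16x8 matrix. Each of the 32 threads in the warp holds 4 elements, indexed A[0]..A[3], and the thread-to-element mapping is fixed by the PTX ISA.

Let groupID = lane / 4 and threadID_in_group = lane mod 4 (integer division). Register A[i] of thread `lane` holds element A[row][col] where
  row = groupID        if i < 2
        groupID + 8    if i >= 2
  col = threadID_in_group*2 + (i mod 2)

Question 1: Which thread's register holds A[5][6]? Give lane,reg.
23,0

r=5⇒gr=5,Rb=0  c=6⇒th=3,odd=0
L=5*4+3=23  i=0*2+0=0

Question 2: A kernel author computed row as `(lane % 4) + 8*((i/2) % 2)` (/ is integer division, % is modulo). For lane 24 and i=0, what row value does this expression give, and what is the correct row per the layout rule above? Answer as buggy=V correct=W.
buggy=0 correct=6

`(lane % 4) + 8*((i/2) % 2)`[24,0]->0
lane 24->24/4=6, 24 mod 4=0
i=0  r:6+0->6  c:2·0+0->0
row: 0 vs 6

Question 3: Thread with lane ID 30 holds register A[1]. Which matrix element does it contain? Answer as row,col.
7,5

L=30→G=30>>2=7, T=30&3=2
[1]→row 7+0=7  col 2·2+1=5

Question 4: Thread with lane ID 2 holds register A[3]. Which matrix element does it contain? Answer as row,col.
8,5

L=2->gid=2>>2=0, tid=2&3=2
[3]->row 0+8=8  col 2·2+1=5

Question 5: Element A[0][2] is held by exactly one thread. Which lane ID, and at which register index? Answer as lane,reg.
r=0->g=0,rb=0  c=2->t=1,b0=0
L=0*4+1=1  i=0*2+0=0

1,0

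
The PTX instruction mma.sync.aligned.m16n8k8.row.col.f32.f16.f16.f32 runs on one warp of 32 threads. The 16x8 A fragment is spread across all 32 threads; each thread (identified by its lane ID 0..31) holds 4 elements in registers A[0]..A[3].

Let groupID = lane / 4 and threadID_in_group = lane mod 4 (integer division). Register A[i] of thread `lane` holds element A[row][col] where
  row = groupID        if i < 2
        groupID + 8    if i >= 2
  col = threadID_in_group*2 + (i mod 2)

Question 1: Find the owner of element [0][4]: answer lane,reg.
r=0->g=0,rb=0  c=4->t=2,b0=0
L=0*4+2=2  i=0*2+0=0

2,0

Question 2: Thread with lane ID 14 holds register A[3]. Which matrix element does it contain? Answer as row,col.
14: grp=3,tig=2
[3] (3+8,2*2+1) = (11,5)

11,5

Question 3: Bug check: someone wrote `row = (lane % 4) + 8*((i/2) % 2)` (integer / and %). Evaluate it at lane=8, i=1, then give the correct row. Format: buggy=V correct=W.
buggy=0 correct=2

`(lane % 4) + 8*((i/2) % 2)`[8,1]⇒0
8: gr=2,th=0
[1] (2+0,0*2+1) = (2,1)
row: 0 vs 2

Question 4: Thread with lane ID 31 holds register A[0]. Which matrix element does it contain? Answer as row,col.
lane 31->31/4=7, 31 mod 4=3
i=0  r:7+0->7  c:2·3+0->6

7,6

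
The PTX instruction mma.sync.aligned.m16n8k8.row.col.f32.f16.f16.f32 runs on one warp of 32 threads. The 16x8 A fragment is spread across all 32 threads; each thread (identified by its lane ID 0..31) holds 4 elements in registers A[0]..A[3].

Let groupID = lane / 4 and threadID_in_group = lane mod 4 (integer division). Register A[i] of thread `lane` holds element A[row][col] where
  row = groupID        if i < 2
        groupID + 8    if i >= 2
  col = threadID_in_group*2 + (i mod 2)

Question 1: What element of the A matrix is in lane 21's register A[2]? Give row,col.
13,2

21: gr=5,th=1
[2] (5+8,1*2+0) = (13,2)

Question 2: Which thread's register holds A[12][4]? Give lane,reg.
r=12->g=4,rb=1  c=4->t=2,b0=0
L=4*4+2=18  i=1*2+0=2

18,2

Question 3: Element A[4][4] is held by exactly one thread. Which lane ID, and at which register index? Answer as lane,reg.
r:4=>grp=4,rB=0  c:4=>tig=2,lo=0
L=4*4+2=18  i=0*2+0=0

18,0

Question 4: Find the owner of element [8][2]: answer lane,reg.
1,2

r=8→G=0,rhi=1  c=2→T=1,p=0
L=0*4+1=1  i=1*2+0=2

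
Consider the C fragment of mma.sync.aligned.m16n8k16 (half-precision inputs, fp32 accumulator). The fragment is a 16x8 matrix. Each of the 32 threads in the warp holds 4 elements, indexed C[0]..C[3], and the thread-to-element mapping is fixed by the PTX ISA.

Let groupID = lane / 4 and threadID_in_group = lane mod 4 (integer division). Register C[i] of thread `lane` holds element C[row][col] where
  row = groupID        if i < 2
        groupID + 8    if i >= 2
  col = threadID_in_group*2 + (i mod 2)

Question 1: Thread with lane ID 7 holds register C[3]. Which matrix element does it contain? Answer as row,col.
7: G=1,T=3
[3] (1+8,3*2+1) = (9,7)

9,7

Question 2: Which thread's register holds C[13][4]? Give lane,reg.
r=13->g=5,rb=1  c=4->t=2,b0=0
L=5*4+2=22  i=1*2+0=2

22,2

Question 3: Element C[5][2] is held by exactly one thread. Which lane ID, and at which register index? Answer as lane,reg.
r:5=>grp=5,rB=0  c:2=>tig=1,lo=0
L=5*4+1=21  i=0*2+0=0

21,0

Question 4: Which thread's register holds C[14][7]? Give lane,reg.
r=14→G=6,rhi=1  c=7→T=3,p=1
L=6*4+3=27  i=1*2+1=3

27,3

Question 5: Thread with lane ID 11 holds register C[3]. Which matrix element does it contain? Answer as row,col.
lane 11: grp=2 (11/4), tig=3 (11%4)
i=3: r=2+8=10, c=3*2+1=7

10,7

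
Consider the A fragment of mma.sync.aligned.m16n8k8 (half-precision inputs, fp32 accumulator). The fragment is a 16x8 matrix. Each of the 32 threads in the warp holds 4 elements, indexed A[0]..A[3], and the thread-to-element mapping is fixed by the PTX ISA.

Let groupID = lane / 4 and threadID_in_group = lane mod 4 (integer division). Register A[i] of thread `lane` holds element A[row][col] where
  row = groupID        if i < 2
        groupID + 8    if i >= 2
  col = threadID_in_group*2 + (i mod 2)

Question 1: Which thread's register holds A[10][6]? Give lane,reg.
11,2

r:10=>grp=2,rB=1  c:6=>tig=3,lo=0
L=2*4+3=11  i=1*2+0=2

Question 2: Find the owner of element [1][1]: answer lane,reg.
r=1->g=1,rb=0  c=1->t=0,b0=1
L=1*4+0=4  i=0*2+1=1

4,1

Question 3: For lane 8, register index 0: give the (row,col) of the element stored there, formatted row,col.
2,0

lane 8->8/4=2, 8 mod 4=0
i=0  r:2+0->2  c:2·0+0->0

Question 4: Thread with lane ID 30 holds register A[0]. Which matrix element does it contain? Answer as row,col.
7,4

L=30->gid=30>>2=7, tid=30&3=2
[0]->row 7+0=7  col 2·2+0=4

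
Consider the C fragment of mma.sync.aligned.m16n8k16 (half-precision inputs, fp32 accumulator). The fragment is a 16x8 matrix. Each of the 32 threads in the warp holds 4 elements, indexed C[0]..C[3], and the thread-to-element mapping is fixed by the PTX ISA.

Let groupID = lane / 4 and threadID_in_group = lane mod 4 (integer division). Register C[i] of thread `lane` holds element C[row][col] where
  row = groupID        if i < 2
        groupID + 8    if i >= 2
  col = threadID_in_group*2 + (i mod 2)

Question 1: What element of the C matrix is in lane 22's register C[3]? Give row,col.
L=22⇒gr=22>>2=5, th=22&3=2
[3]⇒row 5+8=13  col 2·2+1=5

13,5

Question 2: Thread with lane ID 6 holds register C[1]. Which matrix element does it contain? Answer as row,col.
1,5

lane 6: grp=1 (6/4), tig=2 (6%4)
i=1: r=1+0=1, c=2*2+1=5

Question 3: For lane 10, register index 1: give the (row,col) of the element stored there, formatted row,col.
2,5

lane 10->10/4=2, 10 mod 4=2
i=1  r:2+0->2  c:2·2+1->5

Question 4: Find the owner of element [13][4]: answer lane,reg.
22,2

r:13=>grp=5,rB=1  c:4=>tig=2,lo=0
L=5*4+2=22  i=1*2+0=2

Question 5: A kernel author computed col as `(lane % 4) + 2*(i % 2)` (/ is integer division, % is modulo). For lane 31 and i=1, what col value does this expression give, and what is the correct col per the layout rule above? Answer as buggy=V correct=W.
`(lane % 4) + 2*(i % 2)`[31,1]→5
lane 31→31/4=7, 31 mod 4=3
i=1  r:7+0→7  c:2·3+1→7
col: 5 vs 7

buggy=5 correct=7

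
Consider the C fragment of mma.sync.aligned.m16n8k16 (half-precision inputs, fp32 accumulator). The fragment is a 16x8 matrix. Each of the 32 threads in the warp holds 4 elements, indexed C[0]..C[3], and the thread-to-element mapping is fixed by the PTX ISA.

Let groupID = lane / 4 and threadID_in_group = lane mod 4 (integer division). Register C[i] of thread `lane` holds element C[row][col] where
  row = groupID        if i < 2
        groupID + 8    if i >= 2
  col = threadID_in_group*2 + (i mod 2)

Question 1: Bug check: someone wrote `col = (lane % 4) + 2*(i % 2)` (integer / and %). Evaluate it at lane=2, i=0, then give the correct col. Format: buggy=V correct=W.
`(lane % 4) + 2*(i % 2)`[2,0]->2
2: gid=0,tid=2
[0] (0+0,2*2+0) = (0,4)
col: 2 vs 4

buggy=2 correct=4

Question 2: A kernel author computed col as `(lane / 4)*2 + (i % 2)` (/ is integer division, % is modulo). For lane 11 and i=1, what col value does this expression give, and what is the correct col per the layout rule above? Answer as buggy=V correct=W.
buggy=5 correct=7

`(lane / 4)*2 + (i % 2)`[11,1]->5
lane 11->11/4=2, 11 mod 4=3
i=1  r:2+0->2  c:2·3+1->7
col: 5 vs 7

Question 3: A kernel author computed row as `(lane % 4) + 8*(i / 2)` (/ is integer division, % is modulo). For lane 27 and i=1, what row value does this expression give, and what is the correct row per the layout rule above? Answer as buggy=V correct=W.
`(lane % 4) + 8*(i / 2)`[27,1]->3
lane 27: gid=6 (27/4), tid=3 (27%4)
i=1: r=6+0=6, c=3*2+1=7
row: 3 vs 6

buggy=3 correct=6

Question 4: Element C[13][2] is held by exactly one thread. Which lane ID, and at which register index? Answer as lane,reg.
r: 13->gid=5,r8=1  c: 2->tid=1,i&1=0
L=5*4+1=21  i=1*2+0=2

21,2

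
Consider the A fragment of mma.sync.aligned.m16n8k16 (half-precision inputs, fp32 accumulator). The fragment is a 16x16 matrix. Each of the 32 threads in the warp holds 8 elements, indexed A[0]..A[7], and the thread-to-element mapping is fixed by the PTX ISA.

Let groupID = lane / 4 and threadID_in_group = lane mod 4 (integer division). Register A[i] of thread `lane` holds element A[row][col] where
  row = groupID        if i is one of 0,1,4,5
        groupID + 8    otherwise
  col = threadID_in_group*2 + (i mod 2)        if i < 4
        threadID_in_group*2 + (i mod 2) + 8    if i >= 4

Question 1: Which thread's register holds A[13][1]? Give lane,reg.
20,3

r=13→G=5,rhi=1  c=1→chi=0,T=0,p=1
L=5*4+0=20  i=0*4+1*2+1=3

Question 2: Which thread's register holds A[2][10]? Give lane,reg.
9,4

r:2=>grp=2,rB=0  c:10=>cB=1,tig=1,lo=0
L=2*4+1=9  i=1*4+0*2+0=4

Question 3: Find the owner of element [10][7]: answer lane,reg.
11,3

r=10->g=2,rb=1  c=7->cb=0,t=3,b0=1
L=2*4+3=11  i=0*4+1*2+1=3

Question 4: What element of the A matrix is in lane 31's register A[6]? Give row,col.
L=31⇒gr=31>>2=7, th=31&3=3
[6]⇒row 7+8=15  col 3·2+0+8=14

15,14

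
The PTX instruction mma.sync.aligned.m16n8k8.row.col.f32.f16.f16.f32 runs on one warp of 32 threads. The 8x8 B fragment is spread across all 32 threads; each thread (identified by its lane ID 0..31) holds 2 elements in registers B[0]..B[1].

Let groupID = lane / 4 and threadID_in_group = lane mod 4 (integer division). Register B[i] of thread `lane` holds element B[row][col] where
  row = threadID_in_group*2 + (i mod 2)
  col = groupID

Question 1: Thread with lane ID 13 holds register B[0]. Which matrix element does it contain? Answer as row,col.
2,3

lane 13: gid=3 (13/4), tid=1 (13%4)
i=0: r=1*2+0=2, c=gid=3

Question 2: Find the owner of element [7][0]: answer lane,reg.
c=0->g=0  r=7->t=3,b0=1
L=0*4+3=3  i=1=1

3,1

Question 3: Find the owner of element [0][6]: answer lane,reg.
24,0

c=6⇒gr=6  r=0⇒th=0,odd=0
L=6*4+0=24  i=0=0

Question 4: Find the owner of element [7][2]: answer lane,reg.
11,1

c: 2->gid=2  r: 7->tid=3,i&1=1
L=2*4+3=11  i=1=1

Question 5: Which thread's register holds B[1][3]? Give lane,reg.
12,1

c=3→G=3  r=1→T=0,p=1
L=3*4+0=12  i=1=1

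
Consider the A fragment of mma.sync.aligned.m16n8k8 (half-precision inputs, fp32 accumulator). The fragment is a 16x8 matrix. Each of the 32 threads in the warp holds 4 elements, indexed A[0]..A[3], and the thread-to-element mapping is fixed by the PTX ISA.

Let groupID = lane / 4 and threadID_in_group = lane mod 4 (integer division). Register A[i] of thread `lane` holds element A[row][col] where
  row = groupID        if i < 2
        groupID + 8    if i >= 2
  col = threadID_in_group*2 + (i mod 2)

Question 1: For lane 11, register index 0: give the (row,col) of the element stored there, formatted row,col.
2,6

lane 11→11/4=2, 11 mod 4=3
i=0  r:2+0→2  c:2·3+0→6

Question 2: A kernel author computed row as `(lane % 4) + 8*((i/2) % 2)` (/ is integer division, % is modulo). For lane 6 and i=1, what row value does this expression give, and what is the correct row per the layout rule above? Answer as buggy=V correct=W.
`(lane % 4) + 8*((i/2) % 2)`[6,1]->2
L=6->gid=6>>2=1, tid=6&3=2
[1]->row 1+0=1  col 2·2+1=5
row: 2 vs 1

buggy=2 correct=1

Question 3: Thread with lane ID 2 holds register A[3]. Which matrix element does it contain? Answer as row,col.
8,5

lane 2→2/4=0, 2 mod 4=2
i=3  r:0+8→8  c:2·2+1→5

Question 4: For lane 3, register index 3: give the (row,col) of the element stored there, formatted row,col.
8,7

L=3→G=3>>2=0, T=3&3=3
[3]→row 0+8=8  col 3·2+1=7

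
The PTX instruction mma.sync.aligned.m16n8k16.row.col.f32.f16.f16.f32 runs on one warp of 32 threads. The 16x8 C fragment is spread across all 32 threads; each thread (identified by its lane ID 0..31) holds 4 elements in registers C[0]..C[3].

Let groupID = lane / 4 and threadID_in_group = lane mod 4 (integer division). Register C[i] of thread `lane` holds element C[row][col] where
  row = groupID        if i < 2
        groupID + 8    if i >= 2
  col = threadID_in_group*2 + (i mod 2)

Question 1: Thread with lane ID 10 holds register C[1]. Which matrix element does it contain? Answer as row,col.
2,5

10: G=2,T=2
[1] (2+0,2*2+1) = (2,5)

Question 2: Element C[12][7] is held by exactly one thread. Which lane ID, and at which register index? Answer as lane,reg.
r=12→G=4,rhi=1  c=7→T=3,p=1
L=4*4+3=19  i=1*2+1=3

19,3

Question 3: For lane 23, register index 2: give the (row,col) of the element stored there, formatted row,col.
13,6

lane 23: gid=5 (23/4), tid=3 (23%4)
i=2: r=5+8=13, c=3*2+0=6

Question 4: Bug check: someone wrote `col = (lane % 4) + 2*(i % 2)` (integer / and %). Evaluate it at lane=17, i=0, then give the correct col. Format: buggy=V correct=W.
`(lane % 4) + 2*(i % 2)`[17,0]⇒1
L=17⇒gr=17>>2=4, th=17&3=1
[0]⇒row 4+0=4  col 1·2+0=2
col: 1 vs 2

buggy=1 correct=2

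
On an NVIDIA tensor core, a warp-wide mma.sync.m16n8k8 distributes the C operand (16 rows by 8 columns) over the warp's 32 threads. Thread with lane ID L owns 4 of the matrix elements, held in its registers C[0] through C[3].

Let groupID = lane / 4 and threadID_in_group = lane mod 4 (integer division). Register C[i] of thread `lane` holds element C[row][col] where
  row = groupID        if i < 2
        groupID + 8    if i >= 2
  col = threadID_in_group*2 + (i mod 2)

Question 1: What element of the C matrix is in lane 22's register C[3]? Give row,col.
lane 22=>22/4=5, 22 mod 4=2
i=3  r:5+8=>13  c:2·2+1=>5

13,5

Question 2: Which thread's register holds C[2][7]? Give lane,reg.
r=2⇒gr=2,Rb=0  c=7⇒th=3,odd=1
L=2*4+3=11  i=0*2+1=1

11,1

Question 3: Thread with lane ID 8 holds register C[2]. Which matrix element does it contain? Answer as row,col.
10,0

L=8->g=8>>2=2, t=8&3=0
[2]->row 2+8=10  col 0·2+0=0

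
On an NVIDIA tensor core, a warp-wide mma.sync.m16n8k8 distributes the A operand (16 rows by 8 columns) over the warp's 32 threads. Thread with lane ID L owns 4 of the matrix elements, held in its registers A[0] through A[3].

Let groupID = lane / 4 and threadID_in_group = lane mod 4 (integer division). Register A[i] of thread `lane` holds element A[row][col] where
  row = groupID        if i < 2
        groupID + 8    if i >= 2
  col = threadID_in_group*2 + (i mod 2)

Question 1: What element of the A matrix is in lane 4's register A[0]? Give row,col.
1,0

lane 4: gr=1 (4/4), th=0 (4%4)
i=0: r=1+0=1, c=0*2+0=0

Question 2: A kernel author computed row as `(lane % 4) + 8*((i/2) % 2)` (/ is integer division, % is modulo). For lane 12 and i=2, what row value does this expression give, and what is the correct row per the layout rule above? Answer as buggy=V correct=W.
`(lane % 4) + 8*((i/2) % 2)`[12,2]->8
lane 12->12/4=3, 12 mod 4=0
i=2  r:3+8->11  c:2·0+0->0
row: 8 vs 11

buggy=8 correct=11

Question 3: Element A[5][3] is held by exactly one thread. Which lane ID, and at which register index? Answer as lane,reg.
21,1

r:5=>grp=5,rB=0  c:3=>tig=1,lo=1
L=5*4+1=21  i=0*2+1=1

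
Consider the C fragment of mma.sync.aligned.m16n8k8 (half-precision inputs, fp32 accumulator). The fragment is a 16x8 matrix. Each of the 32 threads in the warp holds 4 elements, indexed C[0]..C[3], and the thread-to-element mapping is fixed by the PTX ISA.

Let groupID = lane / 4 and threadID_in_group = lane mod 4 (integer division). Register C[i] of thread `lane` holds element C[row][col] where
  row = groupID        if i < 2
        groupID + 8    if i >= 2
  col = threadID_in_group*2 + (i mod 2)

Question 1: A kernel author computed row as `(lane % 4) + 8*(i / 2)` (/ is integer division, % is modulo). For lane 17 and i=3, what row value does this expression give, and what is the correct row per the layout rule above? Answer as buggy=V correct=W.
`(lane % 4) + 8*(i / 2)`[17,3]⇒9
L=17⇒gr=17>>2=4, th=17&3=1
[3]⇒row 4+8=12  col 1·2+1=3
row: 9 vs 12

buggy=9 correct=12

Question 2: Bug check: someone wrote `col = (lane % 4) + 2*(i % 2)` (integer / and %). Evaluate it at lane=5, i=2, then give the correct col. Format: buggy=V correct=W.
buggy=1 correct=2

`(lane % 4) + 2*(i % 2)`[5,2]→1
L=5→G=5>>2=1, T=5&3=1
[2]→row 1+8=9  col 1·2+0=2
col: 1 vs 2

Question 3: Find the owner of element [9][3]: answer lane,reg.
5,3

r:9=>grp=1,rB=1  c:3=>tig=1,lo=1
L=1*4+1=5  i=1*2+1=3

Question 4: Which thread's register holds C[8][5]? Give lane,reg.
r=8⇒gr=0,Rb=1  c=5⇒th=2,odd=1
L=0*4+2=2  i=1*2+1=3

2,3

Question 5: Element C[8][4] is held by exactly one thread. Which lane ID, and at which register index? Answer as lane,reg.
2,2

r=8⇒gr=0,Rb=1  c=4⇒th=2,odd=0
L=0*4+2=2  i=1*2+0=2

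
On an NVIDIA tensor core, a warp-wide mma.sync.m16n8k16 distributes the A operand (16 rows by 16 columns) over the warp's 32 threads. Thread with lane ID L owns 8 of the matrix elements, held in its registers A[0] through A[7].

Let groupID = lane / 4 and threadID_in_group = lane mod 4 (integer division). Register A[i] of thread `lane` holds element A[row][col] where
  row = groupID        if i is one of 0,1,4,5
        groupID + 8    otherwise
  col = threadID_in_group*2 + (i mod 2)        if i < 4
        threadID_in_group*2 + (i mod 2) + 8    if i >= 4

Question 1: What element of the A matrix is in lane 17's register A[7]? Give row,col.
L=17=>grp=17>>2=4, tig=17&3=1
[7]=>row 4+8=12  col 1·2+1+8=11

12,11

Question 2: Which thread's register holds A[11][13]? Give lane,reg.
r=11→G=3,rhi=1  c=13→chi=1,T=2,p=1
L=3*4+2=14  i=1*4+1*2+1=7

14,7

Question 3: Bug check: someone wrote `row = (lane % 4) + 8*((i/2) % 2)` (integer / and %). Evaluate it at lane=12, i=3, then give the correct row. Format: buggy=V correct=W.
`(lane % 4) + 8*((i/2) % 2)`[12,3]=>8
lane 12: grp=3 (12/4), tig=0 (12%4)
i=3: r=3+8=11, c=0*2+1+0=1
row: 8 vs 11

buggy=8 correct=11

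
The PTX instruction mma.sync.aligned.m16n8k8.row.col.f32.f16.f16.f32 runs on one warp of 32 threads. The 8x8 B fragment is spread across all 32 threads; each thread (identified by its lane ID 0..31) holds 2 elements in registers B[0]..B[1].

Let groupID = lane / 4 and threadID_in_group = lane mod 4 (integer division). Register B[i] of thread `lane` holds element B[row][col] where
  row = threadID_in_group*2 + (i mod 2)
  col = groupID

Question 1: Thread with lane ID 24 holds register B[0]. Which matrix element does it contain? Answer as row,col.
0,6

lane 24: grp=6 (24/4), tig=0 (24%4)
i=0: r=0*2+0=0, c=grp=6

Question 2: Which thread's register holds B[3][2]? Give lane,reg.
c=2→G=2  r=3→T=1,p=1
L=2*4+1=9  i=1=1

9,1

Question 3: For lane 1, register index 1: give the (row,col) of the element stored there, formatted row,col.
3,0

lane 1: gid=0 (1/4), tid=1 (1%4)
i=1: r=1*2+1=3, c=gid=0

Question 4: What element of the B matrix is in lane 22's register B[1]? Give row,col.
5,5

22: g=5,t=2
[1] (2*2+1,5) = (5,5)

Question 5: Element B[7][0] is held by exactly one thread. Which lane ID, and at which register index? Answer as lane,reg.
c=0⇒gr=0  r=7⇒th=3,odd=1
L=0*4+3=3  i=1=1

3,1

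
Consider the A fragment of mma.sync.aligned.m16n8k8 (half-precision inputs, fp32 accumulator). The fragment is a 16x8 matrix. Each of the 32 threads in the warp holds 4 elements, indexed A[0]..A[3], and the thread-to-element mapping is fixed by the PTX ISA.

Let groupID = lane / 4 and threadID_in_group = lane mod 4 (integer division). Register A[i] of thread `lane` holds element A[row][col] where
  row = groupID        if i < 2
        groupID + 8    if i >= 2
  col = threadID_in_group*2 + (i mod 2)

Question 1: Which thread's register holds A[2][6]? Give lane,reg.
r: 2->gid=2,r8=0  c: 6->tid=3,i&1=0
L=2*4+3=11  i=0*2+0=0

11,0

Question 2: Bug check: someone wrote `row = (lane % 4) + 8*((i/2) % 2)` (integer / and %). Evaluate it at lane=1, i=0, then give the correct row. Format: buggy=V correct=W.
`(lane % 4) + 8*((i/2) % 2)`[1,0]⇒1
lane 1⇒1/4=0, 1 mod 4=1
i=0  r:0+0⇒0  c:2·1+0⇒2
row: 1 vs 0

buggy=1 correct=0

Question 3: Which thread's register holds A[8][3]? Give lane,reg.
1,3

r: 8->gid=0,r8=1  c: 3->tid=1,i&1=1
L=0*4+1=1  i=1*2+1=3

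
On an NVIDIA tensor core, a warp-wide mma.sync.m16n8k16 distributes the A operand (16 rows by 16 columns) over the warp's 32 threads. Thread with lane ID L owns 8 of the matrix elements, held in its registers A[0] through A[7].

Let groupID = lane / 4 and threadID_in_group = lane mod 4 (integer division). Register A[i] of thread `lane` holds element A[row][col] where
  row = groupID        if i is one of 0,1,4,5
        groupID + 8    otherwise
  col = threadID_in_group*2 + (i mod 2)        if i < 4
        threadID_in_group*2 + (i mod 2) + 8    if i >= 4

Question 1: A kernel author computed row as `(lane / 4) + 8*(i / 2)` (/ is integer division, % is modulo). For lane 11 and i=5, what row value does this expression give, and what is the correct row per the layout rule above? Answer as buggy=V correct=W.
`(lane / 4) + 8*(i / 2)`[11,5]⇒18
lane 11: gr=2 (11/4), th=3 (11%4)
i=5: r=2+0=2, c=3*2+1+8=15
row: 18 vs 2

buggy=18 correct=2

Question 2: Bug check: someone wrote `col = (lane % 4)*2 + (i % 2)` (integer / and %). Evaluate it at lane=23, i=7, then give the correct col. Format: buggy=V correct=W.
buggy=7 correct=15

`(lane % 4)*2 + (i % 2)`[23,7]->7
23: gid=5,tid=3
[7] (5+8,3*2+1+8) = (13,15)
col: 7 vs 15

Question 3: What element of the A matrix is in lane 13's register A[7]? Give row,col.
lane 13: gr=3 (13/4), th=1 (13%4)
i=7: r=3+8=11, c=1*2+1+8=11

11,11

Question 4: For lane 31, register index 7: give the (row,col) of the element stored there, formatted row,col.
L=31->g=31>>2=7, t=31&3=3
[7]->row 7+8=15  col 3·2+1+8=15

15,15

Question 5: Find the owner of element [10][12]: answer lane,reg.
r=10->g=2,rb=1  c=12->cb=1,t=2,b0=0
L=2*4+2=10  i=1*4+1*2+0=6

10,6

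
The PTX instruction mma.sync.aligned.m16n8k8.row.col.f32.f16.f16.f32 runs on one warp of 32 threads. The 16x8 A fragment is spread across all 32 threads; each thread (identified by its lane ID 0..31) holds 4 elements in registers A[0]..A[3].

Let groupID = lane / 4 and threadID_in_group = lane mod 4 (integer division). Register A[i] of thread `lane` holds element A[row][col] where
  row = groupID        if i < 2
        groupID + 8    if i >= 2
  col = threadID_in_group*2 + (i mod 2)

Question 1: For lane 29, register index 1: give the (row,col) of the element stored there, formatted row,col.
7,3

lane 29: gid=7 (29/4), tid=1 (29%4)
i=1: r=7+0=7, c=1*2+1=3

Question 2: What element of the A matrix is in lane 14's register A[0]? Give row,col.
lane 14: gid=3 (14/4), tid=2 (14%4)
i=0: r=3+0=3, c=2*2+0=4

3,4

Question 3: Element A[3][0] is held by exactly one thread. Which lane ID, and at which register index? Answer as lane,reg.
12,0

r: 3->gid=3,r8=0  c: 0->tid=0,i&1=0
L=3*4+0=12  i=0*2+0=0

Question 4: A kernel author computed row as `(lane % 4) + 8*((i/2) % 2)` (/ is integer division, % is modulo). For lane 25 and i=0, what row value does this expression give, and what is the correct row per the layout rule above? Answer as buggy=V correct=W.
buggy=1 correct=6

`(lane % 4) + 8*((i/2) % 2)`[25,0]->1
lane 25: gid=6 (25/4), tid=1 (25%4)
i=0: r=6+0=6, c=1*2+0=2
row: 1 vs 6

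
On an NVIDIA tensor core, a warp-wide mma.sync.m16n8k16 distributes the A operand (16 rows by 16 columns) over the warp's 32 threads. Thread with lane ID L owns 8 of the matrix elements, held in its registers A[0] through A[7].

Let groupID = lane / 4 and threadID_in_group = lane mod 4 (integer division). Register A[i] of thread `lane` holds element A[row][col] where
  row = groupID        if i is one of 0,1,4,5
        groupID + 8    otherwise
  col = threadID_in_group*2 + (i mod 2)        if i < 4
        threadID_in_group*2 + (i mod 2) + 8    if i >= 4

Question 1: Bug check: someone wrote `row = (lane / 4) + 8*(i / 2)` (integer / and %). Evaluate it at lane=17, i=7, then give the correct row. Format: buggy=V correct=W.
buggy=28 correct=12

`(lane / 4) + 8*(i / 2)`[17,7]⇒28
lane 17: gr=4 (17/4), th=1 (17%4)
i=7: r=4+8=12, c=1*2+1+8=11
row: 28 vs 12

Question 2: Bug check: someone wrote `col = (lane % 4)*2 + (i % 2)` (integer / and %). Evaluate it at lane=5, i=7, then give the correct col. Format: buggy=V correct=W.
`(lane % 4)*2 + (i % 2)`[5,7]->3
lane 5: gid=1 (5/4), tid=1 (5%4)
i=7: r=1+8=9, c=1*2+1+8=11
col: 3 vs 11

buggy=3 correct=11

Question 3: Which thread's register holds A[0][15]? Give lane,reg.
3,5

r=0→G=0,rhi=0  c=15→chi=1,T=3,p=1
L=0*4+3=3  i=1*4+0*2+1=5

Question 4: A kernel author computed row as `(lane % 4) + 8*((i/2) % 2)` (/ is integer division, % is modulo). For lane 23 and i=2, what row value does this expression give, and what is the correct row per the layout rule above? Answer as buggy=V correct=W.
buggy=11 correct=13

`(lane % 4) + 8*((i/2) % 2)`[23,2]->11
lane 23: g=5 (23/4), t=3 (23%4)
i=2: r=5+8=13, c=3*2+0+0=6
row: 11 vs 13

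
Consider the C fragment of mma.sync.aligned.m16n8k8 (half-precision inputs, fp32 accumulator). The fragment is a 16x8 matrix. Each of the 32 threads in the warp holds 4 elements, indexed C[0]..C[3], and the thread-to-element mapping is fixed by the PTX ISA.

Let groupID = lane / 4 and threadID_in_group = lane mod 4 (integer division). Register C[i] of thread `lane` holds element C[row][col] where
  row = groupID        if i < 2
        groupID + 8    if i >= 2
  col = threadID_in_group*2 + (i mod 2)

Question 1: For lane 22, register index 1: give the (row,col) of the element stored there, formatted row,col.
5,5

lane 22: gr=5 (22/4), th=2 (22%4)
i=1: r=5+0=5, c=2*2+1=5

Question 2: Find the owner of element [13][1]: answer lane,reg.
r=13⇒gr=5,Rb=1  c=1⇒th=0,odd=1
L=5*4+0=20  i=1*2+1=3

20,3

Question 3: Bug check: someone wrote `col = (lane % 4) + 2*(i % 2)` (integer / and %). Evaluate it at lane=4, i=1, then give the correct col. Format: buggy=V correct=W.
buggy=2 correct=1

`(lane % 4) + 2*(i % 2)`[4,1]->2
4: g=1,t=0
[1] (1+0,0*2+1) = (1,1)
col: 2 vs 1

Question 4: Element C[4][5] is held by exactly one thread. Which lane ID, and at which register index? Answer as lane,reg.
r=4→G=4,rhi=0  c=5→T=2,p=1
L=4*4+2=18  i=0*2+1=1

18,1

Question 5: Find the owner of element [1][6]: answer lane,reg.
7,0

r=1->g=1,rb=0  c=6->t=3,b0=0
L=1*4+3=7  i=0*2+0=0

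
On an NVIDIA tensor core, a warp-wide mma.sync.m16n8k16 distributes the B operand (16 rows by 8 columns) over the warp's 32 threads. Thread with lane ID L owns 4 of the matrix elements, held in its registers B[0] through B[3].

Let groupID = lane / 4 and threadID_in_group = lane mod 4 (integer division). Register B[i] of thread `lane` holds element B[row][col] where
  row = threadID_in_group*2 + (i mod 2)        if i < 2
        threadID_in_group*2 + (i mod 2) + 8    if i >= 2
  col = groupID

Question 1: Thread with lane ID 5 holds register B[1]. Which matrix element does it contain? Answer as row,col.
5: grp=1,tig=1
[1] (1*2+1+0,1) = (3,1)

3,1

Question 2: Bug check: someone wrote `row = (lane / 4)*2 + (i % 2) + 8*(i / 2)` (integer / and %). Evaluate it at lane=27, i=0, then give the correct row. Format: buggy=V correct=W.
`(lane / 4)*2 + (i % 2) + 8*(i / 2)`[27,0]->12
L=27->gid=27>>2=6, tid=27&3=3
[0]->row 3·2+0+0=6  col gid=6
row: 12 vs 6

buggy=12 correct=6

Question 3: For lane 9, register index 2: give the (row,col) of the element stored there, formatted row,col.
10,2

lane 9: gr=2 (9/4), th=1 (9%4)
i=2: r=1*2+0+8=10, c=gr=2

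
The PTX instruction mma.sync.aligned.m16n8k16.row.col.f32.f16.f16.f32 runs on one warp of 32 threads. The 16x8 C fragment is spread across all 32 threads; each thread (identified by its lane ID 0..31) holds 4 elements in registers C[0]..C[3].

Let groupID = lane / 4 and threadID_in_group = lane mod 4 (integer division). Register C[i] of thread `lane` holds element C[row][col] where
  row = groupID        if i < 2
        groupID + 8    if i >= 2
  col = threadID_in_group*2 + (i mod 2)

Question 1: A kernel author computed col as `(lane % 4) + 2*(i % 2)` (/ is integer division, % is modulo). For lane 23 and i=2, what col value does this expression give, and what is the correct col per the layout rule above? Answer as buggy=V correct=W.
`(lane % 4) + 2*(i % 2)`[23,2]->3
L=23->g=23>>2=5, t=23&3=3
[2]->row 5+8=13  col 3·2+0=6
col: 3 vs 6

buggy=3 correct=6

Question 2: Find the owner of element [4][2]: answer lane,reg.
r=4→G=4,rhi=0  c=2→T=1,p=0
L=4*4+1=17  i=0*2+0=0

17,0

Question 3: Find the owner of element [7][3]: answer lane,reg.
29,1

r=7⇒gr=7,Rb=0  c=3⇒th=1,odd=1
L=7*4+1=29  i=0*2+1=1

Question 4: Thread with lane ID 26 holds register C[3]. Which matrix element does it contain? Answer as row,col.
14,5

L=26→G=26>>2=6, T=26&3=2
[3]→row 6+8=14  col 2·2+1=5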